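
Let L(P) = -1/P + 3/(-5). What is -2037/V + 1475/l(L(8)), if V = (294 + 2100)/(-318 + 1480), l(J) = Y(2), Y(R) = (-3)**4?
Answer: -1493614/1539 ≈ -970.51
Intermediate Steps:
L(P) = -3/5 - 1/P (L(P) = -1/P + 3*(-1/5) = -1/P - 3/5 = -3/5 - 1/P)
Y(R) = 81
l(J) = 81
V = 171/83 (V = 2394/1162 = 2394*(1/1162) = 171/83 ≈ 2.0602)
-2037/V + 1475/l(L(8)) = -2037/171/83 + 1475/81 = -2037*83/171 + 1475*(1/81) = -56357/57 + 1475/81 = -1493614/1539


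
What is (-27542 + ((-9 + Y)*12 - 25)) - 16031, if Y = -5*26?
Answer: -45266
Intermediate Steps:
Y = -130
(-27542 + ((-9 + Y)*12 - 25)) - 16031 = (-27542 + ((-9 - 130)*12 - 25)) - 16031 = (-27542 + (-139*12 - 25)) - 16031 = (-27542 + (-1668 - 25)) - 16031 = (-27542 - 1693) - 16031 = -29235 - 16031 = -45266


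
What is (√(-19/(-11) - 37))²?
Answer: -388/11 ≈ -35.273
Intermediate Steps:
(√(-19/(-11) - 37))² = (√(-19*(-1/11) - 37))² = (√(19/11 - 37))² = (√(-388/11))² = (2*I*√1067/11)² = -388/11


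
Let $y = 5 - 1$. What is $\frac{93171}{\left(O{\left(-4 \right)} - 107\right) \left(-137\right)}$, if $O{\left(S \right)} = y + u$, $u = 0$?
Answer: $\frac{93171}{14111} \approx 6.6027$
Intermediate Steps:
$y = 4$
$O{\left(S \right)} = 4$ ($O{\left(S \right)} = 4 + 0 = 4$)
$\frac{93171}{\left(O{\left(-4 \right)} - 107\right) \left(-137\right)} = \frac{93171}{\left(4 - 107\right) \left(-137\right)} = \frac{93171}{\left(-103\right) \left(-137\right)} = \frac{93171}{14111}$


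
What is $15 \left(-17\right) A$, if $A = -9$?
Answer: $2295$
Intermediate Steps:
$15 \left(-17\right) A = 15 \left(-17\right) \left(-9\right) = \left(-255\right) \left(-9\right) = 2295$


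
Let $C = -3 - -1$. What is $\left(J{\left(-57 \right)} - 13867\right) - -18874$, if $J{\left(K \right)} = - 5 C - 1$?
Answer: $5016$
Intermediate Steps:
$C = -2$ ($C = -3 + 1 = -2$)
$J{\left(K \right)} = 9$ ($J{\left(K \right)} = \left(-5\right) \left(-2\right) - 1 = 10 - 1 = 9$)
$\left(J{\left(-57 \right)} - 13867\right) - -18874 = \left(9 - 13867\right) - -18874 = -13858 + 18874 = 5016$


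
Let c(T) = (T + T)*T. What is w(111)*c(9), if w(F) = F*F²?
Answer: 221556222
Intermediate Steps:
w(F) = F³
c(T) = 2*T² (c(T) = (2*T)*T = 2*T²)
w(111)*c(9) = 111³*(2*9²) = 1367631*(2*81) = 1367631*162 = 221556222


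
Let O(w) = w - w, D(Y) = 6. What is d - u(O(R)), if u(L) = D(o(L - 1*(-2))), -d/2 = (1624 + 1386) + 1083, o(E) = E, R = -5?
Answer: -8192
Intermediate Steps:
O(w) = 0
d = -8186 (d = -2*((1624 + 1386) + 1083) = -2*(3010 + 1083) = -2*4093 = -8186)
u(L) = 6
d - u(O(R)) = -8186 - 1*6 = -8186 - 6 = -8192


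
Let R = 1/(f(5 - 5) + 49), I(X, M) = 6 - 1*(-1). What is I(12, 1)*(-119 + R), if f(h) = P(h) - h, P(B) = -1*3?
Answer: -38311/46 ≈ -832.85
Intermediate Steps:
P(B) = -3
f(h) = -3 - h
I(X, M) = 7 (I(X, M) = 6 + 1 = 7)
R = 1/46 (R = 1/((-3 - (5 - 5)) + 49) = 1/((-3 - 1*0) + 49) = 1/((-3 + 0) + 49) = 1/(-3 + 49) = 1/46 ≈ 0.021739)
I(12, 1)*(-119 + R) = 7*(-119 + 1/46) = 7*(-5473/46) = -38311/46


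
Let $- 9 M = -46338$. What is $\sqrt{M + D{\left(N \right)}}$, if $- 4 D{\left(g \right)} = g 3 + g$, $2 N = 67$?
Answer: $\frac{\sqrt{184146}}{6} \approx 71.52$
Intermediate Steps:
$M = \frac{15446}{3}$ ($M = \left(- \frac{1}{9}\right) \left(-46338\right) = \frac{15446}{3} \approx 5148.7$)
$N = \frac{67}{2}$ ($N = \frac{1}{2} \cdot 67 = \frac{67}{2} \approx 33.5$)
$D{\left(g \right)} = - g$ ($D{\left(g \right)} = - \frac{g 3 + g}{4} = - \frac{3 g + g}{4} = - \frac{4 g}{4} = - g$)
$\sqrt{M + D{\left(N \right)}} = \sqrt{\frac{15446}{3} - \frac{67}{2}} = \sqrt{\frac{30691}{6}} = \frac{\sqrt{184146}}{6}$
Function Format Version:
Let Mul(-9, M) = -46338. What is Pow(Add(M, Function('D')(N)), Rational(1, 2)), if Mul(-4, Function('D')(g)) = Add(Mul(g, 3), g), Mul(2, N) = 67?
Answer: Mul(Rational(1, 6), Pow(184146, Rational(1, 2))) ≈ 71.520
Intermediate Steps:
M = Rational(15446, 3) (M = Mul(Rational(-1, 9), -46338) = Rational(15446, 3) ≈ 5148.7)
N = Rational(67, 2) (N = Mul(Rational(1, 2), 67) = Rational(67, 2) ≈ 33.500)
Function('D')(g) = Mul(-1, g) (Function('D')(g) = Mul(Rational(-1, 4), Add(Mul(g, 3), g)) = Mul(Rational(-1, 4), Add(Mul(3, g), g)) = Mul(Rational(-1, 4), Mul(4, g)) = Mul(-1, g))
Pow(Add(M, Function('D')(N)), Rational(1, 2)) = Pow(Add(Rational(15446, 3), Mul(-1, Rational(67, 2))), Rational(1, 2)) = Pow(Add(Rational(15446, 3), Rational(-67, 2)), Rational(1, 2)) = Pow(Rational(30691, 6), Rational(1, 2)) = Mul(Rational(1, 6), Pow(184146, Rational(1, 2)))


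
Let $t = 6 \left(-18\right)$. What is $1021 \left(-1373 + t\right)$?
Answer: $-1512101$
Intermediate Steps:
$t = -108$
$1021 \left(-1373 + t\right) = 1021 \left(-1373 - 108\right) = 1021 \left(-1481\right) = -1512101$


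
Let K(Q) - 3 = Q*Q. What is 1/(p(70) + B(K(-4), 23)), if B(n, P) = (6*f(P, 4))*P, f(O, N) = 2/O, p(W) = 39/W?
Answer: 70/879 ≈ 0.079636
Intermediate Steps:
K(Q) = 3 + Q² (K(Q) = 3 + Q*Q = 3 + Q²)
B(n, P) = 12 (B(n, P) = (6*(2/P))*P = (12/P)*P = 12)
1/(p(70) + B(K(-4), 23)) = 1/(39/70 + 12) = 1/(879/70) = 70/879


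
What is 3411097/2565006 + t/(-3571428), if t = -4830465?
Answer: 240908422003/89811120084 ≈ 2.6824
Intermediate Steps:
3411097/2565006 + t/(-3571428) = 3411097/2565006 - 4830465/(-3571428) = 3411097*(1/2565006) - 4830465*(-1/3571428) = 3411097/2565006 + 94715/70028 = 240908422003/89811120084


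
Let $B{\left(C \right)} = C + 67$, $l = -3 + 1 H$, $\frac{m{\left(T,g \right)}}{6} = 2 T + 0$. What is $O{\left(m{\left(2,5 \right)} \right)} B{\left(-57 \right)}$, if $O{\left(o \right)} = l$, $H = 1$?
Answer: $-20$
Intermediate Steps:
$m{\left(T,g \right)} = 12 T$ ($m{\left(T,g \right)} = 6 \left(2 T + 0\right) = 6 \cdot 2 T = 12 T$)
$l = -2$ ($l = -3 + 1 \cdot 1 = -3 + 1 = -2$)
$O{\left(o \right)} = -2$
$B{\left(C \right)} = 67 + C$
$O{\left(m{\left(2,5 \right)} \right)} B{\left(-57 \right)} = - 2 \left(67 - 57\right) = \left(-2\right) 10 = -20$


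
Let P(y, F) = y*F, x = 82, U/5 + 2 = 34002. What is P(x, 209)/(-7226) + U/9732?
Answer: 132704123/8790429 ≈ 15.096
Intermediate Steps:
U = 170000 (U = -10 + 5*34002 = -10 + 170010 = 170000)
P(y, F) = F*y
P(x, 209)/(-7226) + U/9732 = (209*82)/(-7226) + 170000/9732 = 17138*(-1/7226) + 170000*(1/9732) = -8569/3613 + 42500/2433 = 132704123/8790429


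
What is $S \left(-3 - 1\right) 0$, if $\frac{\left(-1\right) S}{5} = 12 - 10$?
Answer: $0$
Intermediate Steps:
$S = -10$ ($S = - 5 \left(12 - 10\right) = \left(-5\right) 2 = -10$)
$S \left(-3 - 1\right) 0 = - 10 \left(-3 - 1\right) 0 = - 10 \left(\left(-4\right) 0\right) = \left(-10\right) 0 = 0$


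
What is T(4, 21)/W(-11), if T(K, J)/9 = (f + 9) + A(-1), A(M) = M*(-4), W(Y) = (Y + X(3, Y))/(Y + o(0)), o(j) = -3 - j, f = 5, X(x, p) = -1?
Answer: 189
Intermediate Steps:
W(Y) = (-1 + Y)/(-3 + Y) (W(Y) = (Y - 1)/(Y + (-3 - 1*0)) = (-1 + Y)/(Y + (-3 + 0)) = (-1 + Y)/(Y - 3) = (-1 + Y)/(-3 + Y))
A(M) = -4*M
T(K, J) = 162 (T(K, J) = 9*((5 + 9) - 4*(-1)) = 9*(14 + 4) = 9*18 = 162)
T(4, 21)/W(-11) = 162/(((-1 - 11)/(-3 - 11))) = 162/((-12/(-14))) = 162/((-1/14*(-12))) = 162/(6/7) = 162*(7/6) = 189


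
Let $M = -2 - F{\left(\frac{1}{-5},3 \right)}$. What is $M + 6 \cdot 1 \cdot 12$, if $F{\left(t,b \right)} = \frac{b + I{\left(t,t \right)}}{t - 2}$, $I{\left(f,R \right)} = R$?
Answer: $\frac{784}{11} \approx 71.273$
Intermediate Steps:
$F{\left(t,b \right)} = \frac{b + t}{-2 + t}$ ($F{\left(t,b \right)} = \frac{b + t}{t - 2} = \frac{b + t}{-2 + t}$)
$M = - \frac{8}{11}$ ($M = -2 - \frac{3 + \frac{1}{-5}}{-2 + \frac{1}{-5}} = -2 - \frac{3 - \frac{1}{5}}{-2 - \frac{1}{5}} = -2 - \frac{1}{- \frac{11}{5}} \cdot \frac{14}{5} = -2 - \left(- \frac{5}{11}\right) \frac{14}{5} = -2 - - \frac{14}{11} = -2 + \frac{14}{11} = - \frac{8}{11} \approx -0.72727$)
$M + 6 \cdot 1 \cdot 12 = - \frac{8}{11} + 6 \cdot 1 \cdot 12 = - \frac{8}{11} + 6 \cdot 12 = - \frac{8}{11} + 72 = \frac{784}{11}$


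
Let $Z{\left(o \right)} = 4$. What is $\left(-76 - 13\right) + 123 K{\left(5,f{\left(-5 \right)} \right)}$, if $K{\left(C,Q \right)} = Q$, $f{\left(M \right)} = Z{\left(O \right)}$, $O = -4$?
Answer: $403$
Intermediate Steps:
$f{\left(M \right)} = 4$
$\left(-76 - 13\right) + 123 K{\left(5,f{\left(-5 \right)} \right)} = \left(-76 - 13\right) + 123 \cdot 4 = \left(-76 - 13\right) + 492 = -89 + 492 = 403$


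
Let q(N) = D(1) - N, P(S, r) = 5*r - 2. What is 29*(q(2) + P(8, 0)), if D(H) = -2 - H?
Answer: -203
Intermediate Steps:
P(S, r) = -2 + 5*r
q(N) = -3 - N (q(N) = (-2 - 1*1) - N = (-2 - 1) - N = -3 - N)
29*(q(2) + P(8, 0)) = 29*((-3 - 1*2) + (-2 + 5*0)) = 29*((-3 - 2) + (-2 + 0)) = 29*(-5 - 2) = 29*(-7) = -203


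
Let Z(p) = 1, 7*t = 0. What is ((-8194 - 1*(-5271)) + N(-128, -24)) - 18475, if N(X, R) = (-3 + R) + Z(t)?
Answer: -21424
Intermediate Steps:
t = 0 (t = (⅐)*0 = 0)
N(X, R) = -2 + R (N(X, R) = (-3 + R) + 1 = -2 + R)
((-8194 - 1*(-5271)) + N(-128, -24)) - 18475 = ((-8194 - 1*(-5271)) + (-2 - 24)) - 18475 = ((-8194 + 5271) - 26) - 18475 = (-2923 - 26) - 18475 = -2949 - 18475 = -21424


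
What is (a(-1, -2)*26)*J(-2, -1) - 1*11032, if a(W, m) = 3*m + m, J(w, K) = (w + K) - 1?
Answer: -10200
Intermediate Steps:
J(w, K) = -1 + K + w (J(w, K) = (K + w) - 1 = -1 + K + w)
a(W, m) = 4*m
(a(-1, -2)*26)*J(-2, -1) - 1*11032 = ((4*(-2))*26)*(-1 - 1 - 2) - 1*11032 = -8*26*(-4) - 11032 = -208*(-4) - 11032 = 832 - 11032 = -10200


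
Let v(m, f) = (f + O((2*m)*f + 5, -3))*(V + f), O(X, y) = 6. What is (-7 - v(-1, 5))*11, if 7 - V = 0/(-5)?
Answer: -1529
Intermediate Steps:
V = 7 (V = 7 - 0/(-5) = 7 - 0*(-1)/5 = 7 - 1*0 = 7 + 0 = 7)
v(m, f) = (6 + f)*(7 + f) (v(m, f) = (f + 6)*(7 + f) = (6 + f)*(7 + f))
(-7 - v(-1, 5))*11 = (-7 - (42 + 5**2 + 13*5))*11 = (-7 - (42 + 25 + 65))*11 = (-7 - 1*132)*11 = (-7 - 132)*11 = -139*11 = -1529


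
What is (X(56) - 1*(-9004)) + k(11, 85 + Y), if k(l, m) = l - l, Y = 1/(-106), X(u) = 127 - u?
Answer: 9075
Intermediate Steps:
Y = -1/106 ≈ -0.0094340
k(l, m) = 0
(X(56) - 1*(-9004)) + k(11, 85 + Y) = ((127 - 1*56) - 1*(-9004)) + 0 = ((127 - 56) + 9004) + 0 = (71 + 9004) + 0 = 9075 + 0 = 9075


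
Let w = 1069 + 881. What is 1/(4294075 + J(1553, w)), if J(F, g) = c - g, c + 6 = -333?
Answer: 1/4291786 ≈ 2.3300e-7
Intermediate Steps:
c = -339 (c = -6 - 333 = -339)
w = 1950
J(F, g) = -339 - g
1/(4294075 + J(1553, w)) = 1/(4294075 + (-339 - 1*1950)) = 1/(4294075 + (-339 - 1950)) = 1/(4294075 - 2289) = 1/4291786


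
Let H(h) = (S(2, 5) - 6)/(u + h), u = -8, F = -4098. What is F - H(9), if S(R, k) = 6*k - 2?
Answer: -4120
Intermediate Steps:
S(R, k) = -2 + 6*k
H(h) = 22/(-8 + h) (H(h) = ((-2 + 6*5) - 6)/(-8 + h) = ((-2 + 30) - 6)/(-8 + h) = (28 - 6)/(-8 + h) = 22/(-8 + h))
F - H(9) = -4098 - 22/(-8 + 9) = -4098 - 22/1 = -4098 - 22 = -4120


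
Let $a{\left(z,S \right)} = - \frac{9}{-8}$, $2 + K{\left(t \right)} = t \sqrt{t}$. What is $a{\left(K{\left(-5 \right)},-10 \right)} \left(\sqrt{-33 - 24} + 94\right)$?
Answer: $\frac{423}{4} + \frac{9 i \sqrt{57}}{8} \approx 105.75 + 8.4936 i$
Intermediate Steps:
$K{\left(t \right)} = -2 + t^{\frac{3}{2}}$ ($K{\left(t \right)} = -2 + t \sqrt{t} = -2 + t^{\frac{3}{2}}$)
$a{\left(z,S \right)} = \frac{9}{8}$ ($a{\left(z,S \right)} = \left(-9\right) \left(- \frac{1}{8}\right) = \frac{9}{8}$)
$a{\left(K{\left(-5 \right)},-10 \right)} \left(\sqrt{-33 - 24} + 94\right) = \frac{9 \left(\sqrt{-33 - 24} + 94\right)}{8} = \frac{9 \left(\sqrt{-57} + 94\right)}{8} = \frac{9 \left(i \sqrt{57} + 94\right)}{8} = \frac{9 \left(94 + i \sqrt{57}\right)}{8} = \frac{423}{4} + \frac{9 i \sqrt{57}}{8}$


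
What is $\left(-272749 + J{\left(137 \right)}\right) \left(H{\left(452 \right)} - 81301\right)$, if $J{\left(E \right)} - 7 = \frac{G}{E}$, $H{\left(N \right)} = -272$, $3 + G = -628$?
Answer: $\frac{3048079966305}{137} \approx 2.2249 \cdot 10^{10}$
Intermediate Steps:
$G = -631$ ($G = -3 - 628 = -631$)
$J{\left(E \right)} = 7 - \frac{631}{E}$
$\left(-272749 + J{\left(137 \right)}\right) \left(H{\left(452 \right)} - 81301\right) = \left(-272749 + \left(7 - \frac{631}{137}\right)\right) \left(-272 - 81301\right) = \left(-272749 + \left(7 - \frac{631}{137}\right)\right) \left(-81573\right) = \left(-272749 + \frac{328}{137}\right) \left(-81573\right) = \left(- \frac{37366285}{137}\right) \left(-81573\right) = \frac{3048079966305}{137}$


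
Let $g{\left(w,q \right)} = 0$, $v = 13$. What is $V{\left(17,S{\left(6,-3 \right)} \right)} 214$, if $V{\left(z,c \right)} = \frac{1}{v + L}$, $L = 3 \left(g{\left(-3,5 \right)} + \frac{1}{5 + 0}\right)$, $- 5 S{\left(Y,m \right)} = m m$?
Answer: $\frac{535}{34} \approx 15.735$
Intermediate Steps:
$S{\left(Y,m \right)} = - \frac{m^{2}}{5}$ ($S{\left(Y,m \right)} = - \frac{m m}{5} = - \frac{m^{2}}{5}$)
$L = \frac{3}{5}$ ($L = 3 \left(0 + \frac{1}{5 + 0}\right) = 3 \left(0 + \frac{1}{5}\right) = 3 \cdot \frac{1}{5} = \frac{3}{5} \approx 0.6$)
$V{\left(z,c \right)} = \frac{5}{68}$ ($V{\left(z,c \right)} = \frac{1}{13 + \frac{3}{5}} = \frac{1}{\frac{68}{5}} = \frac{5}{68}$)
$V{\left(17,S{\left(6,-3 \right)} \right)} 214 = \frac{5}{68} \cdot 214 = \frac{535}{34}$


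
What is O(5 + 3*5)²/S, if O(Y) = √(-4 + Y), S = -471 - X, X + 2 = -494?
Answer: 16/25 ≈ 0.64000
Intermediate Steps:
X = -496 (X = -2 - 494 = -496)
S = 25 (S = -471 - 1*(-496) = -471 + 496 = 25)
O(5 + 3*5)²/S = (√(-4 + (5 + 3*5)))²/25 = (√(-4 + (5 + 15)))²*(1/25) = (√(-4 + 20))²*(1/25) = (√16)²*(1/25) = 4²*(1/25) = 16*(1/25) = 16/25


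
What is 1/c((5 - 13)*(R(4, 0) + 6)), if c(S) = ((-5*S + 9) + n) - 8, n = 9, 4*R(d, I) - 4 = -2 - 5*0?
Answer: 1/270 ≈ 0.0037037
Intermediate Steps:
R(d, I) = 1/2 (R(d, I) = 1 + (-2 - 5*0)/4 = 1 + (-2 + 0)/4 = 1 + (1/4)*(-2) = 1 - 1/2 = 1/2)
c(S) = 10 - 5*S (c(S) = ((-5*S + 9) + 9) - 8 = ((9 - 5*S) + 9) - 8 = (18 - 5*S) - 8 = 10 - 5*S)
1/c((5 - 13)*(R(4, 0) + 6)) = 1/(10 - 5*(5 - 13)*(1/2 + 6)) = 1/(10 - (-40)*13/2) = 1/(10 - 5*(-52)) = 1/(10 + 260) = 1/270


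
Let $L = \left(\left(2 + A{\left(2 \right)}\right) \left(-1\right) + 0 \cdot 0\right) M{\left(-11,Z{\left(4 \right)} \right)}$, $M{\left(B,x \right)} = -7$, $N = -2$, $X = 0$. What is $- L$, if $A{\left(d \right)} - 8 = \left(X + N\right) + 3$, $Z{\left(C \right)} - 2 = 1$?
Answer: $-77$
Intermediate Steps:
$Z{\left(C \right)} = 3$ ($Z{\left(C \right)} = 2 + 1 = 3$)
$A{\left(d \right)} = 9$ ($A{\left(d \right)} = 8 + \left(\left(0 - 2\right) + 3\right) = 8 + \left(-2 + 3\right) = 8 + 1 = 9$)
$L = 77$ ($L = \left(\left(2 + 9\right) \left(-1\right) + 0 \cdot 0\right) \left(-7\right) = \left(11 \left(-1\right) + 0\right) \left(-7\right) = \left(-11 + 0\right) \left(-7\right) = \left(-11\right) \left(-7\right) = 77$)
$- L = \left(-1\right) 77 = -77$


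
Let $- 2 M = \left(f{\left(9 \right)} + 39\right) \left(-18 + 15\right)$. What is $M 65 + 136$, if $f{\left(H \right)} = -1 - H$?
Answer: $\frac{5927}{2} \approx 2963.5$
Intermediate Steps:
$M = \frac{87}{2}$ ($M = - \frac{\left(\left(-1 - 9\right) + 39\right) \left(-18 + 15\right)}{2} = - \frac{\left(\left(-1 - 9\right) + 39\right) \left(-3\right)}{2} = - \frac{\left(-10 + 39\right) \left(-3\right)}{2} = - \frac{29 \left(-3\right)}{2} = \left(- \frac{1}{2}\right) \left(-87\right) = \frac{87}{2} \approx 43.5$)
$M 65 + 136 = \frac{87}{2} \cdot 65 + 136 = \frac{5655}{2} + 136 = \frac{5927}{2}$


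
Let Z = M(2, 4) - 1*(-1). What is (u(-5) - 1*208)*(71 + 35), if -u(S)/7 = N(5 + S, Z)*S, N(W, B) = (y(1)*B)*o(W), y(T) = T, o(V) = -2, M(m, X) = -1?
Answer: -22048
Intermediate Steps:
Z = 0 (Z = -1 - 1*(-1) = -1 + 1 = 0)
N(W, B) = -2*B (N(W, B) = (1*B)*(-2) = B*(-2) = -2*B)
u(S) = 0 (u(S) = -7*(-2*0)*S = -0*S = -7*0 = 0)
(u(-5) - 1*208)*(71 + 35) = (0 - 1*208)*(71 + 35) = (0 - 208)*106 = -208*106 = -22048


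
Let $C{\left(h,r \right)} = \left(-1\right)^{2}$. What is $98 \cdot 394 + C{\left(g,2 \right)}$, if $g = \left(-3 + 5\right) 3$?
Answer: $38613$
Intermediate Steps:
$g = 6$ ($g = 2 \cdot 3 = 6$)
$C{\left(h,r \right)} = 1$
$98 \cdot 394 + C{\left(g,2 \right)} = 98 \cdot 394 + 1 = 38612 + 1 = 38613$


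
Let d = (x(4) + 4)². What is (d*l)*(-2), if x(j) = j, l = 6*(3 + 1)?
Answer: -3072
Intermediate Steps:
l = 24 (l = 6*4 = 24)
d = 64 (d = (4 + 4)² = 8² = 64)
(d*l)*(-2) = (64*24)*(-2) = 1536*(-2) = -3072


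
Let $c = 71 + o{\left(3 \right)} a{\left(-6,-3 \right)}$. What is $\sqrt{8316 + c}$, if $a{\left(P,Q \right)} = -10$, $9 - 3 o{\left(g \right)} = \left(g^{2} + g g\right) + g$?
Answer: $53 \sqrt{3} \approx 91.799$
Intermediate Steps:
$o{\left(g \right)} = 3 - \frac{2 g^{2}}{3} - \frac{g}{3}$ ($o{\left(g \right)} = 3 - \frac{\left(g^{2} + g g\right) + g}{3} = 3 - \frac{\left(g^{2} + g^{2}\right) + g}{3} = 3 - \frac{2 g^{2} + g}{3} = 3 - \frac{g + 2 g^{2}}{3} = 3 - \left(\frac{g}{3} + \frac{2 g^{2}}{3}\right) = 3 - \frac{2 g^{2}}{3} - \frac{g}{3}$)
$c = 111$ ($c = 71 + \left(3 - \frac{2 \cdot 3^{2}}{3} - 1\right) \left(-10\right) = 71 + \left(3 - 6 - 1\right) \left(-10\right) = 71 - -40 = 71 + 40 = 111$)
$\sqrt{8316 + c} = \sqrt{8316 + 111} = \sqrt{8427} = 53 \sqrt{3}$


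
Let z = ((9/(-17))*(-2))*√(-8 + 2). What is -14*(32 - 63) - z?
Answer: 434 - 18*I*√6/17 ≈ 434.0 - 2.5936*I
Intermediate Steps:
z = 18*I*√6/17 (z = ((9*(-1/17))*(-2))*√(-6) = (-9/17*(-2))*(I*√6) = 18*(I*√6)/17 = 18*I*√6/17 ≈ 2.5936*I)
-14*(32 - 63) - z = -14*(32 - 63) - 18*I*√6/17 = -14*(-31) - 18*I*√6/17 = 434 - 18*I*√6/17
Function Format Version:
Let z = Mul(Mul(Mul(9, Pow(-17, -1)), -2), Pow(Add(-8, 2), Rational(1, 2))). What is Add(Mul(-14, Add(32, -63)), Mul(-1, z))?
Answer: Add(434, Mul(Rational(-18, 17), I, Pow(6, Rational(1, 2)))) ≈ Add(434.00, Mul(-2.5936, I))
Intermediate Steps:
z = Mul(Rational(18, 17), I, Pow(6, Rational(1, 2))) (z = Mul(Mul(Mul(9, Rational(-1, 17)), -2), Pow(-6, Rational(1, 2))) = Mul(Mul(Rational(-9, 17), -2), Mul(I, Pow(6, Rational(1, 2)))) = Mul(Rational(18, 17), Mul(I, Pow(6, Rational(1, 2)))) = Mul(Rational(18, 17), I, Pow(6, Rational(1, 2))) ≈ Mul(2.5936, I))
Add(Mul(-14, Add(32, -63)), Mul(-1, z)) = Add(Mul(-14, Add(32, -63)), Mul(-1, Mul(Rational(18, 17), I, Pow(6, Rational(1, 2))))) = Add(Mul(-14, -31), Mul(Rational(-18, 17), I, Pow(6, Rational(1, 2)))) = Add(434, Mul(Rational(-18, 17), I, Pow(6, Rational(1, 2))))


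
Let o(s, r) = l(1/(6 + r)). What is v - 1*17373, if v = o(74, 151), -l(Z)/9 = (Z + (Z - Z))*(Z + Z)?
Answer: -428227095/24649 ≈ -17373.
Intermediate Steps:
l(Z) = -18*Z² (l(Z) = -9*(Z + (Z - Z))*(Z + Z) = -9*(Z + 0)*2*Z = -9*Z*2*Z = -18*Z²)
o(s, r) = -18/(6 + r)²
v = -18/24649 (v = -18/(6 + 151)² = -18/157² = -18*1/24649 = -18/24649 ≈ -0.00073025)
v - 1*17373 = -18/24649 - 1*17373 = -18/24649 - 17373 = -428227095/24649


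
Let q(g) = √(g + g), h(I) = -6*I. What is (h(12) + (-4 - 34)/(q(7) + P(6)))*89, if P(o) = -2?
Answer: -35422/5 - 1691*√14/5 ≈ -8349.8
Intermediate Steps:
q(g) = √2*√g (q(g) = √(2*g) = √2*√g)
(h(12) + (-4 - 34)/(q(7) + P(6)))*89 = (-6*12 + (-4 - 34)/(√2*√7 - 2))*89 = (-72 - 38/(√14 - 2))*89 = (-72 - 38/(-2 + √14))*89 = -6408 - 3382/(-2 + √14)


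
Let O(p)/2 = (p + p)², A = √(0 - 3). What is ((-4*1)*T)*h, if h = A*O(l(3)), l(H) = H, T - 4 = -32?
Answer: 8064*I*√3 ≈ 13967.0*I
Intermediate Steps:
T = -28 (T = 4 - 32 = -28)
A = I*√3 (A = √(-3) = I*√3 ≈ 1.732*I)
O(p) = 8*p² (O(p) = 2*(p + p)² = 2*(2*p)² = 2*(4*p²) = 8*p²)
h = 72*I*√3 (h = (I*√3)*(8*3²) = (I*√3)*(8*9) = (I*√3)*72 = 72*I*√3 ≈ 124.71*I)
((-4*1)*T)*h = (-4*1*(-28))*(72*I*√3) = (-4*(-28))*(72*I*√3) = 112*(72*I*√3) = 8064*I*√3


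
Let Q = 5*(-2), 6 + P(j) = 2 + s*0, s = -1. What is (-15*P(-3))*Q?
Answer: -600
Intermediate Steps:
P(j) = -4 (P(j) = -6 + (2 - 1*0) = -6 + (2 + 0) = -6 + 2 = -4)
Q = -10
(-15*P(-3))*Q = -15*(-4)*(-10) = 60*(-10) = -600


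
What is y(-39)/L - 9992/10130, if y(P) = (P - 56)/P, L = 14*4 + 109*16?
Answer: -14009521/14222520 ≈ -0.98502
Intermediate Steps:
L = 1800 (L = 56 + 1744 = 1800)
y(P) = (-56 + P)/P
y(-39)/L - 9992/10130 = ((-56 - 39)/(-39))/1800 - 9992/10130 = -1/39*(-95)*(1/1800) - 9992*1/10130 = (95/39)*(1/1800) - 4996/5065 = 19/14040 - 4996/5065 = -14009521/14222520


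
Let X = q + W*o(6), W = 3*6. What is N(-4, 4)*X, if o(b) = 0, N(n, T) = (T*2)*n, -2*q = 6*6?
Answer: 576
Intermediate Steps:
q = -18 (q = -3*6 = -½*36 = -18)
W = 18
N(n, T) = 2*T*n (N(n, T) = (2*T)*n = 2*T*n)
X = -18 (X = -18 + 18*0 = -18 + 0 = -18)
N(-4, 4)*X = (2*4*(-4))*(-18) = -32*(-18) = 576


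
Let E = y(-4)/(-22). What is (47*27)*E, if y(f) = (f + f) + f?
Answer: 7614/11 ≈ 692.18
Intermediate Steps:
y(f) = 3*f (y(f) = 2*f + f = 3*f)
E = 6/11 (E = (3*(-4))/(-22) = -12*(-1/22) = 6/11 ≈ 0.54545)
(47*27)*E = (47*27)*(6/11) = 1269*(6/11) = 7614/11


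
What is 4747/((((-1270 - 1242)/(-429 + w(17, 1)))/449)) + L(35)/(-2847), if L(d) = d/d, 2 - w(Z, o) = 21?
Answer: 169906921391/446979 ≈ 3.8012e+5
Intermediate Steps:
w(Z, o) = -19 (w(Z, o) = 2 - 1*21 = 2 - 21 = -19)
L(d) = 1
4747/((((-1270 - 1242)/(-429 + w(17, 1)))/449)) + L(35)/(-2847) = 4747/((((-1270 - 1242)/(-429 - 19))/449)) + 1/(-2847) = 4747/((-2512/(-448)*(1/449))) + 1*(-1/2847) = 4747/((-2512*(-1/448)*(1/449))) - 1/2847 = 4747/(((157/28)*(1/449))) - 1/2847 = 4747/(157/12572) - 1/2847 = 4747*(12572/157) - 1/2847 = 59679284/157 - 1/2847 = 169906921391/446979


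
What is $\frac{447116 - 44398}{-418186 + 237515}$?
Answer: $- \frac{402718}{180671} \approx -2.229$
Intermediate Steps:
$\frac{447116 - 44398}{-418186 + 237515} = \frac{402718}{-180671} = 402718 \left(- \frac{1}{180671}\right) = - \frac{402718}{180671}$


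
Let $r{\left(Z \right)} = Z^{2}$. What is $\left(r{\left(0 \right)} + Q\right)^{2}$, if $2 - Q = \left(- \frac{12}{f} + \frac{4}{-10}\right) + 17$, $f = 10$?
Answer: $\frac{4489}{25} \approx 179.56$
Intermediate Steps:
$Q = - \frac{67}{5}$ ($Q = 2 - \left(\left(- \frac{12}{10} + \frac{4}{-10}\right) + 17\right) = 2 - \left(\left(\left(-12\right) \frac{1}{10} + 4 \left(- \frac{1}{10}\right)\right) + 17\right) = 2 - \left(\left(- \frac{6}{5} - \frac{2}{5}\right) + 17\right) = 2 - \left(- \frac{8}{5} + 17\right) = 2 - \frac{77}{5} = - \frac{67}{5} \approx -13.4$)
$\left(r{\left(0 \right)} + Q\right)^{2} = \left(0^{2} - \frac{67}{5}\right)^{2} = \left(0 - \frac{67}{5}\right)^{2} = \left(- \frac{67}{5}\right)^{2} = \frac{4489}{25}$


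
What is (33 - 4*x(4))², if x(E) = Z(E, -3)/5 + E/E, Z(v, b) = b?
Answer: 24649/25 ≈ 985.96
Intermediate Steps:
x(E) = ⅖ (x(E) = -3/5 + E/E = -3*⅕ + 1 = -⅗ + 1 = ⅖)
(33 - 4*x(4))² = (33 - 4*⅖)² = (33 - 8/5)² = (157/5)² = 24649/25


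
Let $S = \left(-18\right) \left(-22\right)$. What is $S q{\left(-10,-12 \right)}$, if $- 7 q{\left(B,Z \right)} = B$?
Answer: $\frac{3960}{7} \approx 565.71$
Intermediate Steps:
$q{\left(B,Z \right)} = - \frac{B}{7}$
$S = 396$
$S q{\left(-10,-12 \right)} = 396 \left(\left(- \frac{1}{7}\right) \left(-10\right)\right) = 396 \cdot \frac{10}{7} = \frac{3960}{7}$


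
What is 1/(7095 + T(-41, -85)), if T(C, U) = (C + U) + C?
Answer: 1/6928 ≈ 0.00014434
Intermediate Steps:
T(C, U) = U + 2*C
1/(7095 + T(-41, -85)) = 1/(7095 + (-85 + 2*(-41))) = 1/(7095 + (-85 - 82)) = 1/(7095 - 167) = 1/6928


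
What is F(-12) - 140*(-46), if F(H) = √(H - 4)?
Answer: 6440 + 4*I ≈ 6440.0 + 4.0*I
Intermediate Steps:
F(H) = √(-4 + H)
F(-12) - 140*(-46) = √(-4 - 12) - 140*(-46) = √(-16) + 6440 = 4*I + 6440 = 6440 + 4*I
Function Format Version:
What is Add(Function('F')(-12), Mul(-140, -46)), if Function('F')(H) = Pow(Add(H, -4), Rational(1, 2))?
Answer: Add(6440, Mul(4, I)) ≈ Add(6440.0, Mul(4.0000, I))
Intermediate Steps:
Function('F')(H) = Pow(Add(-4, H), Rational(1, 2))
Add(Function('F')(-12), Mul(-140, -46)) = Add(Pow(Add(-4, -12), Rational(1, 2)), Mul(-140, -46)) = Add(Pow(-16, Rational(1, 2)), 6440) = Add(Mul(4, I), 6440) = Add(6440, Mul(4, I))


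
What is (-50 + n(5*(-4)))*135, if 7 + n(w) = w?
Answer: -10395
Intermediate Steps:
n(w) = -7 + w
(-50 + n(5*(-4)))*135 = (-50 + (-7 + 5*(-4)))*135 = (-50 + (-7 - 20))*135 = (-50 - 27)*135 = -77*135 = -10395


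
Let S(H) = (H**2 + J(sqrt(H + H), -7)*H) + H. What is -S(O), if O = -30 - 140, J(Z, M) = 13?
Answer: -26520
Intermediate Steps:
O = -170
S(H) = H**2 + 14*H (S(H) = (H**2 + 13*H) + H = H**2 + 14*H)
-S(O) = -(-170)*(14 - 170) = -(-170)*(-156) = -1*26520 = -26520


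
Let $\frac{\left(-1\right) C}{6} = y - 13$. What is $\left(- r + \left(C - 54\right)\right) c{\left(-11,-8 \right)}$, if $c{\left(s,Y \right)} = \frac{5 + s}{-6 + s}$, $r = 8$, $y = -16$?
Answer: $\frac{672}{17} \approx 39.529$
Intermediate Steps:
$C = 174$ ($C = - 6 \left(-16 - 13\right) = \left(-6\right) \left(-29\right) = 174$)
$c{\left(s,Y \right)} = \frac{5 + s}{-6 + s}$
$\left(- r + \left(C - 54\right)\right) c{\left(-11,-8 \right)} = \left(\left(-1\right) 8 + \left(174 - 54\right)\right) \frac{5 - 11}{-6 - 11} = \left(-8 + \left(174 - 54\right)\right) \frac{1}{-17} \left(-6\right) = \left(-8 + 120\right) \left(\left(- \frac{1}{17}\right) \left(-6\right)\right) = 112 \cdot \frac{6}{17} = \frac{672}{17}$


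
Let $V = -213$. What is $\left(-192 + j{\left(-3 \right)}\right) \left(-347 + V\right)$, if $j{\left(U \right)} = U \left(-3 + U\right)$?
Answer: $97440$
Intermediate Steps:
$\left(-192 + j{\left(-3 \right)}\right) \left(-347 + V\right) = \left(-192 - 3 \left(-3 - 3\right)\right) \left(-347 - 213\right) = \left(-192 - -18\right) \left(-560\right) = \left(-192 + 18\right) \left(-560\right) = \left(-174\right) \left(-560\right) = 97440$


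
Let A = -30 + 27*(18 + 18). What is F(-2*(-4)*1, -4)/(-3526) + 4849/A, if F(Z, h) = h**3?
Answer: 8578931/1660746 ≈ 5.1657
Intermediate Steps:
A = 942 (A = -30 + 27*36 = -30 + 972 = 942)
F(-2*(-4)*1, -4)/(-3526) + 4849/A = (-4)**3/(-3526) + 4849/942 = -64*(-1/3526) + 4849*(1/942) = 32/1763 + 4849/942 = 8578931/1660746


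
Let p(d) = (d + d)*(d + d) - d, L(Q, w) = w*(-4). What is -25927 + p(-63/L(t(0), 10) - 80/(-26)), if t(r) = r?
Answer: -1747128109/67600 ≈ -25845.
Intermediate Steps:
L(Q, w) = -4*w
p(d) = -d + 4*d² (p(d) = (2*d)*(2*d) - d = 4*d² - d = -d + 4*d²)
-25927 + p(-63/L(t(0), 10) - 80/(-26)) = -25927 + (-63/((-4*10)) - 80/(-26))*(-1 + 4*(-63/((-4*10)) - 80/(-26))) = -25927 + (-63/(-40) - 80*(-1/26))*(-1 + 4*(-63/(-40) - 80*(-1/26))) = -25927 + (-63*(-1/40) + 40/13)*(-1 + 4*(-63*(-1/40) + 40/13)) = -25927 + (63/40 + 40/13)*(-1 + 4*(63/40 + 40/13)) = -25927 + 2419*(-1 + 4*(2419/520))/520 = -25927 + 2419*(-1 + 2419/130)/520 = -25927 + (2419/520)*(2289/130) = -25927 + 5537091/67600 = -1747128109/67600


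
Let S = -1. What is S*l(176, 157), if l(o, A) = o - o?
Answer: 0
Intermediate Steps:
l(o, A) = 0
S*l(176, 157) = -1*0 = 0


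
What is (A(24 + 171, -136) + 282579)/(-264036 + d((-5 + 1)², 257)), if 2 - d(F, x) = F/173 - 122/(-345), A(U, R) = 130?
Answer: -16873486665/15758895916 ≈ -1.0707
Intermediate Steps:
d(F, x) = 568/345 - F/173 (d(F, x) = 2 - (F/173 - 122/(-345)) = 2 - (F*(1/173) - 122*(-1/345)) = 2 - (F/173 + 122/345) = 2 - (122/345 + F/173) = 2 + (-122/345 - F/173) = 568/345 - F/173)
(A(24 + 171, -136) + 282579)/(-264036 + d((-5 + 1)², 257)) = (130 + 282579)/(-264036 + (568/345 - (-5 + 1)²/173)) = 282709/(-264036 + (568/345 - 1/173*(-4)²)) = 282709/(-264036 + (568/345 - 1/173*16)) = 282709/(-264036 + (568/345 - 16/173)) = 282709/(-264036 + 92744/59685) = 282709/(-15758895916/59685) = 282709*(-59685/15758895916) = -16873486665/15758895916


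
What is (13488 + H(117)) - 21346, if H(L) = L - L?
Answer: -7858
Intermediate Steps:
H(L) = 0
(13488 + H(117)) - 21346 = (13488 + 0) - 21346 = 13488 - 21346 = -7858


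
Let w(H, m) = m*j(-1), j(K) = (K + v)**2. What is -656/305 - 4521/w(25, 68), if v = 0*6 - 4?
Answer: -498821/103700 ≈ -4.8102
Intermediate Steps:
v = -4 (v = 0 - 4 = -4)
j(K) = (-4 + K)**2 (j(K) = (K - 4)**2 = (-4 + K)**2)
w(H, m) = 25*m (w(H, m) = m*(-4 - 1)**2 = m*(-5)**2 = m*25 = 25*m)
-656/305 - 4521/w(25, 68) = -656/305 - 4521/(25*68) = -656*1/305 - 4521/1700 = -656/305 - 4521*1/1700 = -656/305 - 4521/1700 = -498821/103700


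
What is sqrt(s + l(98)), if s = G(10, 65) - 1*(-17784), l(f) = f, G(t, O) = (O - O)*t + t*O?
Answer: 2*sqrt(4633) ≈ 136.13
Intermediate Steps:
G(t, O) = O*t (G(t, O) = 0*t + O*t = 0 + O*t = O*t)
s = 18434 (s = 65*10 - 1*(-17784) = 650 + 17784 = 18434)
sqrt(s + l(98)) = sqrt(18434 + 98) = sqrt(18532) = 2*sqrt(4633)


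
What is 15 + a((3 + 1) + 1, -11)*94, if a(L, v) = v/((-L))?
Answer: 1109/5 ≈ 221.80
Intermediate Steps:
a(L, v) = -v/L (a(L, v) = v*(-1/L) = -v/L)
15 + a((3 + 1) + 1, -11)*94 = 15 - 1*(-11)/((3 + 1) + 1)*94 = 15 - 1*(-11)/(4 + 1)*94 = 15 - 1*(-11)/5*94 = 15 - 1*(-11)*⅕*94 = 15 + (11/5)*94 = 15 + 1034/5 = 1109/5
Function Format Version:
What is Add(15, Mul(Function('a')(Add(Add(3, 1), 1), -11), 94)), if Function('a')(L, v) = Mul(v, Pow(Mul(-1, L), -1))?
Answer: Rational(1109, 5) ≈ 221.80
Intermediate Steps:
Function('a')(L, v) = Mul(-1, v, Pow(L, -1)) (Function('a')(L, v) = Mul(v, Mul(-1, Pow(L, -1))) = Mul(-1, v, Pow(L, -1)))
Add(15, Mul(Function('a')(Add(Add(3, 1), 1), -11), 94)) = Add(15, Mul(Mul(-1, -11, Pow(Add(Add(3, 1), 1), -1)), 94)) = Add(15, Mul(Mul(-1, -11, Pow(Add(4, 1), -1)), 94)) = Add(15, Mul(Mul(-1, -11, Pow(5, -1)), 94)) = Add(15, Mul(Mul(-1, -11, Rational(1, 5)), 94)) = Add(15, Mul(Rational(11, 5), 94)) = Add(15, Rational(1034, 5)) = Rational(1109, 5)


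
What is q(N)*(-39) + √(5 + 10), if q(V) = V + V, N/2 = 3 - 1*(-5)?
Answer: -1248 + √15 ≈ -1244.1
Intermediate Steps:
N = 16 (N = 2*(3 - 1*(-5)) = 2*(3 + 5) = 2*8 = 16)
q(V) = 2*V
q(N)*(-39) + √(5 + 10) = (2*16)*(-39) + √(5 + 10) = 32*(-39) + √15 = -1248 + √15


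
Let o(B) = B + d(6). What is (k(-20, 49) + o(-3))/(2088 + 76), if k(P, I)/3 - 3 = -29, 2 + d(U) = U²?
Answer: -47/2164 ≈ -0.021719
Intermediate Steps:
d(U) = -2 + U²
k(P, I) = -78 (k(P, I) = 9 + 3*(-29) = 9 - 87 = -78)
o(B) = 34 + B (o(B) = B + (-2 + 6²) = B + (-2 + 36) = B + 34 = 34 + B)
(k(-20, 49) + o(-3))/(2088 + 76) = (-78 + (34 - 3))/(2088 + 76) = (-78 + 31)/2164 = -47*1/2164 = -47/2164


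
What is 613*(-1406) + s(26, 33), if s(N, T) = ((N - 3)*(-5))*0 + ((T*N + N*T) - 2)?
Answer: -860164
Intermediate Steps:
s(N, T) = -2 + 2*N*T (s(N, T) = ((-3 + N)*(-5))*0 + ((N*T + N*T) - 2) = (15 - 5*N)*0 + (2*N*T - 2) = 0 + (-2 + 2*N*T) = -2 + 2*N*T)
613*(-1406) + s(26, 33) = 613*(-1406) + (-2 + 2*26*33) = -861878 + (-2 + 1716) = -861878 + 1714 = -860164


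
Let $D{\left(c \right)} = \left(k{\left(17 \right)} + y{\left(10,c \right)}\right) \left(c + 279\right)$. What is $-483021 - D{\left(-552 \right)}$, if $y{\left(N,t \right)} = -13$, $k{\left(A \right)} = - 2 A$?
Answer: $-495852$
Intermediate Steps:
$D{\left(c \right)} = -13113 - 47 c$ ($D{\left(c \right)} = \left(\left(-2\right) 17 - 13\right) \left(c + 279\right) = \left(-34 - 13\right) \left(279 + c\right) = - 47 \left(279 + c\right) = -13113 - 47 c$)
$-483021 - D{\left(-552 \right)} = -483021 - \left(-13113 - -25944\right) = -483021 - \left(-13113 + 25944\right) = -483021 - 12831 = -495852$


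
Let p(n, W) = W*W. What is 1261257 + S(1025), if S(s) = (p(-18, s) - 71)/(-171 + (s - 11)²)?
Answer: 1296604777979/1028025 ≈ 1.2613e+6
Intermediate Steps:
p(n, W) = W²
S(s) = (-71 + s²)/(-171 + (-11 + s)²) (S(s) = (s² - 71)/(-171 + (s - 11)²) = (-71 + s²)/(-171 + (-11 + s)²))
1261257 + S(1025) = 1261257 + (-71 + 1025²)/(-171 + (-11 + 1025)²) = 1261257 + (-71 + 1050625)/(-171 + 1014²) = 1261257 + 1050554/(-171 + 1028196) = 1261257 + 1050554/1028025 = 1296604777979/1028025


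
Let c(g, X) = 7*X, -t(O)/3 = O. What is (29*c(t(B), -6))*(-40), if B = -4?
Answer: 48720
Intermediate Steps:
t(O) = -3*O
(29*c(t(B), -6))*(-40) = (29*(7*(-6)))*(-40) = (29*(-42))*(-40) = -1218*(-40) = 48720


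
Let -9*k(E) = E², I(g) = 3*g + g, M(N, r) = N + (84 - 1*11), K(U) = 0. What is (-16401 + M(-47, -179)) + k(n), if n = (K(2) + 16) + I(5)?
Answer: -16519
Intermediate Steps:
M(N, r) = 73 + N (M(N, r) = N + (84 - 11) = N + 73 = 73 + N)
I(g) = 4*g
n = 36 (n = (0 + 16) + 4*5 = 16 + 20 = 36)
k(E) = -E²/9
(-16401 + M(-47, -179)) + k(n) = (-16401 + (73 - 47)) - ⅑*36² = (-16401 + 26) - ⅑*1296 = -16375 - 144 = -16519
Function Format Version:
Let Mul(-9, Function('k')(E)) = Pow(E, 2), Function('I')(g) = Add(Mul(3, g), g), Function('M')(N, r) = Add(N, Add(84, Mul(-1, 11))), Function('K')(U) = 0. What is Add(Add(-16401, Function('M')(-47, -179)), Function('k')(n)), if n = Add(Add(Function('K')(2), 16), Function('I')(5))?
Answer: -16519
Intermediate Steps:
Function('M')(N, r) = Add(73, N) (Function('M')(N, r) = Add(N, Add(84, -11)) = Add(N, 73) = Add(73, N))
Function('I')(g) = Mul(4, g)
n = 36 (n = Add(Add(0, 16), Mul(4, 5)) = Add(16, 20) = 36)
Function('k')(E) = Mul(Rational(-1, 9), Pow(E, 2))
Add(Add(-16401, Function('M')(-47, -179)), Function('k')(n)) = Add(Add(-16401, Add(73, -47)), Mul(Rational(-1, 9), Pow(36, 2))) = Add(Add(-16401, 26), Mul(Rational(-1, 9), 1296)) = Add(-16375, -144) = -16519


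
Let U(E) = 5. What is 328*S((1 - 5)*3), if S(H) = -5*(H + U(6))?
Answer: 11480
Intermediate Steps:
S(H) = -25 - 5*H (S(H) = -5*(H + 5) = -5*(5 + H) = -25 - 5*H)
328*S((1 - 5)*3) = 328*(-25 - 5*(1 - 5)*3) = 328*(-25 - (-20)*3) = 328*(-25 - 5*(-12)) = 328*(-25 + 60) = 328*35 = 11480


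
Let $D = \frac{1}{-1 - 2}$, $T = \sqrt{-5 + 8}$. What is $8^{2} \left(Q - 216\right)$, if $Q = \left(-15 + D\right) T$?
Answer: $-13824 - \frac{2944 \sqrt{3}}{3} \approx -15524.0$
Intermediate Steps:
$T = \sqrt{3} \approx 1.732$
$D = - \frac{1}{3}$ ($D = \frac{1}{-3} = - \frac{1}{3} \approx -0.33333$)
$Q = - \frac{46 \sqrt{3}}{3}$ ($Q = \left(-15 - \frac{1}{3}\right) \sqrt{3} = - \frac{46 \sqrt{3}}{3} \approx -26.558$)
$8^{2} \left(Q - 216\right) = 8^{2} \left(- \frac{46 \sqrt{3}}{3} - 216\right) = 64 \left(-216 - \frac{46 \sqrt{3}}{3}\right) = -13824 - \frac{2944 \sqrt{3}}{3}$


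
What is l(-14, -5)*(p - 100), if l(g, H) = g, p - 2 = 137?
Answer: -546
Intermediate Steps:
p = 139 (p = 2 + 137 = 139)
l(-14, -5)*(p - 100) = -14*(139 - 100) = -14*39 = -546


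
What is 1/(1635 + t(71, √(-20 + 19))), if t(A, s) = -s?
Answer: 1635/2673226 + I/2673226 ≈ 0.00061162 + 3.7408e-7*I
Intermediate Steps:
1/(1635 + t(71, √(-20 + 19))) = 1/(1635 - √(-20 + 19)) = 1/(1635 - √(-1)) = 1/(1635 - I) = (1635 + I)/2673226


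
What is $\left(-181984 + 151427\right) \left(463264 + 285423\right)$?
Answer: $-22877628659$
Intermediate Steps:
$\left(-181984 + 151427\right) \left(463264 + 285423\right) = \left(-30557\right) 748687 = -22877628659$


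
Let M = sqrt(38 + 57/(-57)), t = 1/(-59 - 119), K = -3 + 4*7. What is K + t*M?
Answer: 25 - sqrt(37)/178 ≈ 24.966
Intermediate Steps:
K = 25 (K = -3 + 28 = 25)
t = -1/178 (t = 1/(-178) = -1/178 ≈ -0.0056180)
M = sqrt(37) (M = sqrt(38 + 57*(-1/57)) = sqrt(38 - 1) = sqrt(37) ≈ 6.0828)
K + t*M = 25 - sqrt(37)/178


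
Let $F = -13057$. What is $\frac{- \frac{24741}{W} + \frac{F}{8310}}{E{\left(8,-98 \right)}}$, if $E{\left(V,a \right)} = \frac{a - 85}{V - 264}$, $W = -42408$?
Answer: $- \frac{618886304}{447854985} \approx -1.3819$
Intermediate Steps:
$E{\left(V,a \right)} = \frac{-85 + a}{-264 + V}$
$\frac{- \frac{24741}{W} + \frac{F}{8310}}{E{\left(8,-98 \right)}} = \frac{- \frac{24741}{-42408} - \frac{13057}{8310}}{\frac{1}{-264 + 8} \left(-85 - 98\right)} = \frac{\left(-24741\right) \left(- \frac{1}{42408}\right) - \frac{13057}{8310}}{\frac{1}{-256} \left(-183\right)} = \frac{\frac{2749}{4712} - \frac{13057}{8310}}{\left(- \frac{1}{256}\right) \left(-183\right)} = - \frac{19340197}{19578360 \cdot \frac{183}{256}} = \left(- \frac{19340197}{19578360}\right) \frac{256}{183} = - \frac{618886304}{447854985}$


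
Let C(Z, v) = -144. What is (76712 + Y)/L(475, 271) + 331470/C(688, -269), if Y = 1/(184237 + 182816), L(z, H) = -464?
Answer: -420195667447/170312592 ≈ -2467.2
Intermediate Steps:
Y = 1/367053 ≈ 2.7244e-6
(76712 + Y)/L(475, 271) + 331470/C(688, -269) = (76712 + 1/367053)/(-464) + 331470/(-144) = (28157369737/367053)*(-1/464) + 331470*(-1/144) = -28157369737/170312592 - 18415/8 = -420195667447/170312592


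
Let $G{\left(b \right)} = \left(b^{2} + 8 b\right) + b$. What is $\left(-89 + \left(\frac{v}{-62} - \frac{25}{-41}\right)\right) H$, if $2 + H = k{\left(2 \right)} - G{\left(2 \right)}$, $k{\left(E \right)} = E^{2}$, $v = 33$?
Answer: $\frac{2260410}{1271} \approx 1778.4$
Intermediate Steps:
$G{\left(b \right)} = b^{2} + 9 b$
$H = -20$ ($H = -2 + \left(2^{2} - 2 \left(9 + 2\right)\right) = -2 + \left(4 - 2 \cdot 11\right) = -2 + \left(4 - 22\right) = -2 - 18 = -20$)
$\left(-89 + \left(\frac{v}{-62} - \frac{25}{-41}\right)\right) H = \left(-89 + \left(\frac{33}{-62} - \frac{25}{-41}\right)\right) \left(-20\right) = \left(-89 + \left(33 \left(- \frac{1}{62}\right) - - \frac{25}{41}\right)\right) \left(-20\right) = \left(-89 + \left(- \frac{33}{62} + \frac{25}{41}\right)\right) \left(-20\right) = \left(-89 + \frac{197}{2542}\right) \left(-20\right) = \left(- \frac{226041}{2542}\right) \left(-20\right) = \frac{2260410}{1271}$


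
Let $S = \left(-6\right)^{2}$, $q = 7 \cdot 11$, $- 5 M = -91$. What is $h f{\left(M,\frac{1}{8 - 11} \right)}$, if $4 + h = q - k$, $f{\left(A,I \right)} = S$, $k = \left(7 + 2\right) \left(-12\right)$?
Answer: $6516$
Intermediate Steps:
$M = \frac{91}{5}$ ($M = \left(- \frac{1}{5}\right) \left(-91\right) = \frac{91}{5} \approx 18.2$)
$k = -108$ ($k = 9 \left(-12\right) = -108$)
$q = 77$
$S = 36$
$f{\left(A,I \right)} = 36$
$h = 181$ ($h = -4 + \left(77 - -108\right) = -4 + \left(77 + 108\right) = -4 + 185 = 181$)
$h f{\left(M,\frac{1}{8 - 11} \right)} = 181 \cdot 36 = 6516$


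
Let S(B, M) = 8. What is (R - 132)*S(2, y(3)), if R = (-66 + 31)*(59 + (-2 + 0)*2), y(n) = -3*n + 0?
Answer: -16456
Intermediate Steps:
y(n) = -3*n
R = -1925 (R = -35*(59 - 2*2) = -35*(59 - 4) = -35*55 = -1925)
(R - 132)*S(2, y(3)) = (-1925 - 132)*8 = -2057*8 = -16456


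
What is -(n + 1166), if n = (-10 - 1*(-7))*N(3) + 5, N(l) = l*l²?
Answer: -1090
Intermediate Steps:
N(l) = l³
n = -76 (n = (-10 - 1*(-7))*3³ + 5 = (-10 + 7)*27 + 5 = -3*27 + 5 = -81 + 5 = -76)
-(n + 1166) = -(-76 + 1166) = -1*1090 = -1090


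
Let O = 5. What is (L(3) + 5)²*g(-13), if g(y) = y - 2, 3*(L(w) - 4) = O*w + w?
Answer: -3375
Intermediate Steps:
L(w) = 4 + 2*w (L(w) = 4 + (5*w + w)/3 = 4 + (6*w)/3 = 4 + 2*w)
g(y) = -2 + y
(L(3) + 5)²*g(-13) = ((4 + 2*3) + 5)²*(-2 - 13) = ((4 + 6) + 5)²*(-15) = (10 + 5)²*(-15) = 15²*(-15) = 225*(-15) = -3375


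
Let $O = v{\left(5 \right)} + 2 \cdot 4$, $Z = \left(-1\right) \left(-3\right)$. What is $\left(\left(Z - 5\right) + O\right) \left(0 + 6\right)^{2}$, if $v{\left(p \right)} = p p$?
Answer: $1116$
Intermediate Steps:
$Z = 3$
$v{\left(p \right)} = p^{2}$
$O = 33$ ($O = 5^{2} + 2 \cdot 4 = 25 + 8 = 33$)
$\left(\left(Z - 5\right) + O\right) \left(0 + 6\right)^{2} = \left(\left(3 - 5\right) + 33\right) \left(0 + 6\right)^{2} = \left(-2 + 33\right) 6^{2} = 31 \cdot 36 = 1116$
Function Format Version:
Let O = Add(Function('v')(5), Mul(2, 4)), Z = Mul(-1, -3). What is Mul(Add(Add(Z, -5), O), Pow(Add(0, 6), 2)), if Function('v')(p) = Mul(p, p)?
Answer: 1116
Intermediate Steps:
Z = 3
Function('v')(p) = Pow(p, 2)
O = 33 (O = Add(Pow(5, 2), Mul(2, 4)) = Add(25, 8) = 33)
Mul(Add(Add(Z, -5), O), Pow(Add(0, 6), 2)) = Mul(Add(Add(3, -5), 33), Pow(Add(0, 6), 2)) = Mul(Add(-2, 33), Pow(6, 2)) = Mul(31, 36) = 1116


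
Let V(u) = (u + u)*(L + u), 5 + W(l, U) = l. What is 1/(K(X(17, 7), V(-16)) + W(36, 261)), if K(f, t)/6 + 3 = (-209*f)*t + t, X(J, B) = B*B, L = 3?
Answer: -1/25559027 ≈ -3.9125e-8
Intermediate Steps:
W(l, U) = -5 + l
X(J, B) = B**2
V(u) = 2*u*(3 + u) (V(u) = (u + u)*(3 + u) = (2*u)*(3 + u) = 2*u*(3 + u))
K(f, t) = -18 + 6*t - 1254*f*t (K(f, t) = -18 + 6*((-209*f)*t + t) = -18 + 6*(-209*f*t + t) = -18 + 6*(t - 209*f*t) = -18 + (6*t - 1254*f*t) = -18 + 6*t - 1254*f*t)
1/(K(X(17, 7), V(-16)) + W(36, 261)) = 1/((-18 + 6*(2*(-16)*(3 - 16)) - 1254*7**2*2*(-16)*(3 - 16)) + (-5 + 36)) = 1/((-18 + 6*(2*(-16)*(-13)) - 1254*49*2*(-16)*(-13)) + 31) = 1/((-18 + 6*416 - 1254*49*416) + 31) = 1/((-18 + 2496 - 25561536) + 31) = 1/(-25559058 + 31) = 1/(-25559027) = -1/25559027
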